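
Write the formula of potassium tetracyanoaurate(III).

Ligands: 4 cyano (CN, -1). Ligand charge sum = -4.
With Au in oxidation state +3, the complex ion is [Au...]^1−.
Charge balance with potassium (+1) requires 1 complex ion per 1 potassium.

K[Au(CN)4]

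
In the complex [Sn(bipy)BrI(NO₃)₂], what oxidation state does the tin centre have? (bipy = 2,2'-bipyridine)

+4

No counter-ion: the bracketed complex is neutral.
Ligand charges: 2×NO3 = -2; 1×I = -1; 1×bipy neutral; 1×Br = -1; sum -4.
Sn + (-4) = 0 ⇒ Sn is +4.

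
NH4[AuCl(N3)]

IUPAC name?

ammonium azidochloroaurate(I)

The 1 ammonium counter-ion carries a total charge of +1, so each complex ion is 1−.
Ligand charges: 1×azido (-1 each), 1×chloro (-1 each); total -2. So Au + (-2) = 1−, giving Au = +1.
Ligands are named alphabetically: azido before chloro.
The complex ion is anionic, so gold takes the -ate form aurate(I).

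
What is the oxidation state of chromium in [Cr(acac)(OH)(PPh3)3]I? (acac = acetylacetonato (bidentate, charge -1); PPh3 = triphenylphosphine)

+3

1 iodide outside the brackets (-1 each) → the complex ion is 1+.
Ligand charges: 1×acac = -1; 3×PPh3 neutral; 1×OH = -1; sum -2.
Cr + (-2) = 1+ ⇒ Cr is +3.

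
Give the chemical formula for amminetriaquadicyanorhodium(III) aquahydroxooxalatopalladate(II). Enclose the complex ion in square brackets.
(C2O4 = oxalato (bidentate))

[Rh(CN)2(H2O)3(NH3)][Pd(C2O4)(H2O)(OH)]

Cation [Rh…]: ligand charges -2, Rh(III) ⇒ ion charge 1+.
Anion [Pd…]: ligand charges -3, Pd(II) ⇒ ion charge 1−.
One 1+ cation balances one 1− anion.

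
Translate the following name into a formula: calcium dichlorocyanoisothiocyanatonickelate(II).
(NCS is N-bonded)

Ligands: 2 chloro (Cl, -1), 1 isothiocyanato (NCS, -1), 1 cyano (CN, -1). Ligand charge sum = -4.
Charge balance with calcium (+2) requires 1 complex ion per 1 calcium.

Ca[NiCl2(CN)(NCS)]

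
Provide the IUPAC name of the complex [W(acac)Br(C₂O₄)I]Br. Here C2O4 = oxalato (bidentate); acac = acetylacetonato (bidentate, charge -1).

The 1 bromide counter-ion carries a total charge of -1, so each complex ion is 1+.
Ligand charges: 1×bromo (-1 each), 1×oxalato (-2 each), 1×iodo (-1 each), 1×acetylacetonato (-1 each); total -5. So W + (-5) = 1+, giving W = +6.
Ligands are named alphabetically: acetylacetonato before bromo before iodo before oxalato.

(acetylacetonato)bromoiodooxalatotungsten(VI) bromide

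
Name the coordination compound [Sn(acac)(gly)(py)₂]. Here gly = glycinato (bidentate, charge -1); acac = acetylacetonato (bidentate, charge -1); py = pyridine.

(acetylacetonato)(glycinato)bis(pyridine)tin(II)

There is no counter-ion, so the complex is neutral overall.
Ligand charges: 1×glycinato (-1 each), 1×acetylacetonato (-1 each), 2×pyridine (neutral); total -2. So Sn + (-2) = 0, giving Sn = +2.
Ligands are named alphabetically: acetylacetonato before glycinato before pyridine.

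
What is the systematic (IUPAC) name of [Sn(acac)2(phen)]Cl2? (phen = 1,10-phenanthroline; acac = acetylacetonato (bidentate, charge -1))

bis(acetylacetonato)(1,10-phenanthroline)tin(IV) chloride

The 2 chloride counter-ions carry a total charge of -2, so each complex ion is 2+.
Ligand charges: 1×1,10-phenanthroline (neutral), 2×acetylacetonato (-1 each); total -2. So Sn + (-2) = 2+, giving Sn = +4.
Ligands are named alphabetically: acetylacetonato before phenanthroline.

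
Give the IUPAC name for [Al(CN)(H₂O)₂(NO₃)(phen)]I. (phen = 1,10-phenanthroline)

The 1 iodide counter-ion carries a total charge of -1, so each complex ion is 1+.
Ligand charges: 1×1,10-phenanthroline (neutral), 2×aqua (neutral), 1×nitrato (-1 each), 1×cyano (-1 each); total -2. So Al + (-2) = 1+, giving Al = +3.
Ligands are named alphabetically: aqua before cyano before nitrato before phenanthroline.

diaquacyanonitrato(1,10-phenanthroline)aluminium(III) iodide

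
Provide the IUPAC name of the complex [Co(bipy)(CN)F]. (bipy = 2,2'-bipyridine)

There is no counter-ion, so the complex is neutral overall.
Ligand charges: 1×cyano (-1 each), 1×2,2'-bipyridine (neutral), 1×fluoro (-1 each); total -2. So Co + (-2) = 0, giving Co = +2.
Ligands are named alphabetically: bipyridine before cyano before fluoro.

(2,2'-bipyridine)cyanofluorocobalt(II)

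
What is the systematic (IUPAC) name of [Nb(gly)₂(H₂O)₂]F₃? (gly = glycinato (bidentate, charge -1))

diaquabis(glycinato)niobium(V) fluoride

The 3 fluoride counter-ions carry a total charge of -3, so each complex ion is 3+.
Ligand charges: 2×glycinato (-1 each), 2×aqua (neutral); total -2. So Nb + (-2) = 3+, giving Nb = +5.
Ligands are named alphabetically: aqua before glycinato.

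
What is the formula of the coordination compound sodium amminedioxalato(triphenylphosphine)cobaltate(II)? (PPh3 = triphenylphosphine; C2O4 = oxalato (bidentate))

Ligands: 1 ammine (NH3, neutral), 1 triphenylphosphine (PPh3, neutral), 2 oxalato (C2O4, -2). Ligand charge sum = -4.
With Co in oxidation state +2, the complex ion is [Co...]^2−.
Charge balance with sodium (+1) requires 1 complex ion per 2 sodium.

Na2[Co(C2O4)2(NH3)(PPh3)]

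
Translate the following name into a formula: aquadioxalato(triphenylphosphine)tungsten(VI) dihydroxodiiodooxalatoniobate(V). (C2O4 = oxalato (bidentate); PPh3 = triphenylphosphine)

[W(C2O4)2(H2O)(PPh3)][Nb(C2O4)I2(OH)2]2

Cation [W…]: ligand charges -4, W(VI) ⇒ ion charge 2+.
Anion [Nb…]: ligand charges -6, Nb(V) ⇒ ion charge 1−.
One 2+ cation requires 2 of the 1− anion.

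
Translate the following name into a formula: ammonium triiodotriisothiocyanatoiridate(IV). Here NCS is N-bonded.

(NH4)2[IrI3(NCS)3]

Ligands: 3 isothiocyanato (NCS, -1), 3 iodo (I, -1). Ligand charge sum = -6.
With Ir in oxidation state +4, the complex ion is [Ir...]^2−.
Charge balance with ammonium (+1) requires 1 complex ion per 2 ammonium.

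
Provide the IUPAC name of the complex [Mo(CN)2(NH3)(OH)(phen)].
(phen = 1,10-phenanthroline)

There is no counter-ion, so the complex is neutral overall.
Ligand charges: 2×cyano (-1 each), 1×1,10-phenanthroline (neutral), 1×ammine (neutral), 1×hydroxo (-1 each); total -3. So Mo + (-3) = 0, giving Mo = +3.
Ligands are named alphabetically: ammine before cyano before hydroxo before phenanthroline.

amminedicyanohydroxo(1,10-phenanthroline)molybdenum(III)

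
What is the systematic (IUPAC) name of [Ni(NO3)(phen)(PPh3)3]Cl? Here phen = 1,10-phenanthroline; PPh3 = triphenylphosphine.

The 1 chloride counter-ion carries a total charge of -1, so each complex ion is 1+.
Ligand charges: 1×nitrato (-1 each), 1×1,10-phenanthroline (neutral), 3×triphenylphosphine (neutral); total -1. So Ni + (-1) = 1+, giving Ni = +2.
Ligands are named alphabetically: nitrato before phenanthroline before triphenylphosphine.

nitrato(1,10-phenanthroline)tris(triphenylphosphine)nickel(II) chloride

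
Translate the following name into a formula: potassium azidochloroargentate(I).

K[AgCl(N3)]

Ligands: 1 chloro (Cl, -1), 1 azido (N3, -1). Ligand charge sum = -2.
Charge balance with potassium (+1) requires 1 complex ion per 1 potassium.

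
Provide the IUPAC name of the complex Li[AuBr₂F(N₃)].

The 1 lithium counter-ion carries a total charge of +1, so each complex ion is 1−.
Ligand charges: 1×azido (-1 each), 1×fluoro (-1 each), 2×bromo (-1 each); total -4. So Au + (-4) = 1−, giving Au = +3.
The complex ion is anionic, so gold takes the -ate form aurate(III).

lithium azidodibromofluoroaurate(III)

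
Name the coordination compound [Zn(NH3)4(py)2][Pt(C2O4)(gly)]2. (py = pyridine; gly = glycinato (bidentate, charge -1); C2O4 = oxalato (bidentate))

tetraamminebis(pyridine)zinc(II) (glycinato)oxalatoplatinate(II)

Both ions are complex: the cation is named first with the plain metal name, the anion second with the -ate form; each ion's ligands are alphabetised independently.
Zinc is always +2 in its complexes; the cation's ligand charges sum to 0, so the complex cation is 2+.
With 2 anions per cation, each anion must be 2/2 = 1−.
Anion: ligand charges sum to -3; for the ion to be 1−, Pt = +2.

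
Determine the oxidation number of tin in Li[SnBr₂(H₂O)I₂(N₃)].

+4

1 lithium outside the brackets (+1 each) → the complex ion is 1−.
Ligand charges: 1×N3 = -1; 1×H2O neutral; 2×Br = -2; 2×I = -2; sum -5.
Sn + (-5) = 1− ⇒ Sn is +4.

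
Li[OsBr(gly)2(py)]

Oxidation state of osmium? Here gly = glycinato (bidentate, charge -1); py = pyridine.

1 lithium outside the brackets (+1 each) → the complex ion is 1−.
Ligand charges: 2×gly = -2; 1×py neutral; 1×Br = -1; sum -3.
Os + (-3) = 1− ⇒ Os is +2.

+2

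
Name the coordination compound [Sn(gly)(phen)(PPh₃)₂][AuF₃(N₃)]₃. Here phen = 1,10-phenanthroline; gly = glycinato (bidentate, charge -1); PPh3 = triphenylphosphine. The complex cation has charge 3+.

Both ions are complex: the cation is named first with the plain metal name, the anion second with the -ate form; each ion's ligands are alphabetised independently.
The complex cation is given as 3+; its ligand charges sum to -1, so Sn = +4.
With 3 anions per cation, each anion must be 3/3 = 1−.
Anion: ligand charges sum to -4; for the ion to be 1−, Au = +3.

(glycinato)(1,10-phenanthroline)bis(triphenylphosphine)tin(IV) azidotrifluoroaurate(III)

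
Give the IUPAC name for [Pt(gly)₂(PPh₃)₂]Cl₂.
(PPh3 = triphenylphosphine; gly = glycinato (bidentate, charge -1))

bis(glycinato)bis(triphenylphosphine)platinum(IV) chloride

The 2 chloride counter-ions carry a total charge of -2, so each complex ion is 2+.
Ligand charges: 2×triphenylphosphine (neutral), 2×glycinato (-1 each); total -2. So Pt + (-2) = 2+, giving Pt = +4.
Ligands are named alphabetically: glycinato before triphenylphosphine.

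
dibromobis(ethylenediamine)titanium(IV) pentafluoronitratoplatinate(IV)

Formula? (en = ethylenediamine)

Cation [Ti…]: ligand charges -2, Ti(IV) ⇒ ion charge 2+.
Anion [Pt…]: ligand charges -6, Pt(IV) ⇒ ion charge 2−.

[TiBr2(en)2][PtF5(NO3)]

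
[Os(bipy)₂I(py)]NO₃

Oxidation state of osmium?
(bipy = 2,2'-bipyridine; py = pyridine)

+2

1 nitrate outside the brackets (-1 each) → the complex ion is 1+.
Ligand charges: 2×bipy neutral; 1×py neutral; 1×I = -1; sum -1.
Os + (-1) = 1+ ⇒ Os is +2.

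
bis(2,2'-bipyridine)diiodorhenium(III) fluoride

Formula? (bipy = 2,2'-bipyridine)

Ligands: 2 2,2'-bipyridine (bipy, neutral), 2 iodo (I, -1). Ligand charge sum = -2.
With Re in oxidation state +3, the complex ion is [Re...]^1+.
Charge balance with fluoride (-1) requires 1 complex ion per 1 fluoride.

[Re(bipy)2I2]F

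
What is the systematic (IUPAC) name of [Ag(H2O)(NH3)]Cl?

ammineaquasilver(I) chloride

The 1 chloride counter-ion carries a total charge of -1, so each complex ion is 1+.
Ligand charges: 1×ammine (neutral), 1×aqua (neutral); total 0. So Ag + (0) = 1+, giving Ag = +1.
Ligands are named alphabetically: ammine before aqua.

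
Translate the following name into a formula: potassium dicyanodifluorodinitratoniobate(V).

Ligands: 2 cyano (CN, -1), 2 nitrato (NO3, -1), 2 fluoro (F, -1). Ligand charge sum = -6.
Charge balance with potassium (+1) requires 1 complex ion per 1 potassium.

K[Nb(CN)2F2(NO3)2]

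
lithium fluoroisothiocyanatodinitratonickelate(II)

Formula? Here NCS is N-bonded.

Li2[NiF(NCS)(NO3)2]

Ligands: 2 nitrato (NO3, -1), 1 fluoro (F, -1), 1 isothiocyanato (NCS, -1). Ligand charge sum = -4.
With Ni in oxidation state +2, the complex ion is [Ni...]^2−.
Charge balance with lithium (+1) requires 1 complex ion per 2 lithium.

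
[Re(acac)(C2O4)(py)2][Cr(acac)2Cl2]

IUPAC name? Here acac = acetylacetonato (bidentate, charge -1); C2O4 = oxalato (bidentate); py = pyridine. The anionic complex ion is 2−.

(acetylacetonato)oxalatobis(pyridine)rhenium(V) bis(acetylacetonato)dichlorochromate(II)

The complex anion is given as 2−; its ligand charges sum to -4, so Cr = +2.
A 1:1 salt means the cation carries the equal and opposite charge, 2+.
Cation: ligand charges sum to -3; for the ion to be 2+, Re = +5.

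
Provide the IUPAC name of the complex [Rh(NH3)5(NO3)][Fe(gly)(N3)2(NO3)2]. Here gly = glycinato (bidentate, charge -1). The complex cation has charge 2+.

Both ions are complex: the cation is named first with the plain metal name, the anion second with the -ate form; each ion's ligands are alphabetised independently.
The complex cation is given as 2+; its ligand charges sum to -1, so Rh = +3.
A 1:1 salt means the anion carries the equal and opposite charge, 2−.
Anion: ligand charges sum to -5; for the ion to be 2−, Fe = +3.

pentaamminenitratorhodium(III) diazido(glycinato)dinitratoferrate(III)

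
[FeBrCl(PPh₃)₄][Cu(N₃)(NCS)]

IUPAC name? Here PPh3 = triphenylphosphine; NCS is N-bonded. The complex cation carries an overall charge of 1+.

bromochlorotetrakis(triphenylphosphine)iron(III) azidoisothiocyanatocuprate(I)

The complex cation is given as 1+; its ligand charges sum to -2, so Fe = +3.
A 1:1 salt means the anion carries the equal and opposite charge, 1−.
Anion: ligand charges sum to -2; for the ion to be 1−, Cu = +1.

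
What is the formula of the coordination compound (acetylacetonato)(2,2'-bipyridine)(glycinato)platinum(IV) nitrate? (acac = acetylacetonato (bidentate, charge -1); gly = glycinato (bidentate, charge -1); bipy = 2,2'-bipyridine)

Ligands: 1 acetylacetonato (acac, -1), 1 glycinato (gly, -1), 1 2,2'-bipyridine (bipy, neutral). Ligand charge sum = -2.
With Pt in oxidation state +4, the complex ion is [Pt...]^2+.
Charge balance with nitrate (-1) requires 1 complex ion per 2 nitrate.

[Pt(acac)(bipy)(gly)](NO3)2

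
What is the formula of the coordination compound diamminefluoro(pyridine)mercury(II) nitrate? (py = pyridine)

[HgF(NH3)2(py)]NO3

Ligands: 1 pyridine (py, neutral), 2 ammine (NH3, neutral), 1 fluoro (F, -1). Ligand charge sum = -1.
With Hg in oxidation state +2, the complex ion is [Hg...]^1+.
Charge balance with nitrate (-1) requires 1 complex ion per 1 nitrate.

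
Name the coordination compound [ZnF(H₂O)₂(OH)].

There is no counter-ion, so the complex is neutral overall.
Ligand charges: 2×aqua (neutral), 1×hydroxo (-1 each), 1×fluoro (-1 each); total -2. So Zn + (-2) = 0, giving Zn = +2.
Ligands are named alphabetically: aqua before fluoro before hydroxo.

diaquafluorohydroxozinc(II)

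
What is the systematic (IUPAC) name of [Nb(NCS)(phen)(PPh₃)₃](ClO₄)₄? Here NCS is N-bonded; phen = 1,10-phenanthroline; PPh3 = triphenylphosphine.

isothiocyanato(1,10-phenanthroline)tris(triphenylphosphine)niobium(V) perchlorate

The 4 perchlorate counter-ions carry a total charge of -4, so each complex ion is 4+.
Ligand charges: 1×isothiocyanato (-1 each), 1×1,10-phenanthroline (neutral), 3×triphenylphosphine (neutral); total -1. So Nb + (-1) = 4+, giving Nb = +5.
Ligands are named alphabetically: isothiocyanato before phenanthroline before triphenylphosphine.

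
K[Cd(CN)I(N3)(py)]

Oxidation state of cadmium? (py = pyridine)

+2

1 potassium outside the brackets (+1 each) → the complex ion is 1−.
Ligand charges: 1×N3 = -1; 1×I = -1; 1×py neutral; 1×CN = -1; sum -3.
Cd + (-3) = 1− ⇒ Cd is +2.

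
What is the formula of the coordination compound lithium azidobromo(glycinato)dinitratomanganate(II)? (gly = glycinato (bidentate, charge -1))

Li3[MnBr(gly)(N3)(NO3)2]

Ligands: 1 glycinato (gly, -1), 1 bromo (Br, -1), 1 azido (N3, -1), 2 nitrato (NO3, -1). Ligand charge sum = -5.
With Mn in oxidation state +2, the complex ion is [Mn...]^3−.
Charge balance with lithium (+1) requires 1 complex ion per 3 lithium.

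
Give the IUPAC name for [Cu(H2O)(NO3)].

There is no counter-ion, so the complex is neutral overall.
Ligand charges: 1×aqua (neutral), 1×nitrato (-1 each); total -1. So Cu + (-1) = 0, giving Cu = +1.
Ligands are named alphabetically: aqua before nitrato.

aquanitratocopper(I)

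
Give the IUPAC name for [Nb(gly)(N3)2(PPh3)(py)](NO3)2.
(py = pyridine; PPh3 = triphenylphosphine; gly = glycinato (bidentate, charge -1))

The 2 nitrate counter-ions carry a total charge of -2, so each complex ion is 2+.
Ligand charges: 2×azido (-1 each), 1×pyridine (neutral), 1×triphenylphosphine (neutral), 1×glycinato (-1 each); total -3. So Nb + (-3) = 2+, giving Nb = +5.
Ligands are named alphabetically: azido before glycinato before pyridine before triphenylphosphine.

diazido(glycinato)(pyridine)(triphenylphosphine)niobium(V) nitrate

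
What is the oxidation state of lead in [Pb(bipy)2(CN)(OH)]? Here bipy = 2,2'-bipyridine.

+2

No counter-ion: the bracketed complex is neutral.
Ligand charges: 2×bipy neutral; 1×CN = -1; 1×OH = -1; sum -2.
Pb + (-2) = 0 ⇒ Pb is +2.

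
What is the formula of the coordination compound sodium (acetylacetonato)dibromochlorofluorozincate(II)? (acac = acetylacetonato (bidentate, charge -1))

Ligands: 1 fluoro (F, -1), 1 chloro (Cl, -1), 2 bromo (Br, -1), 1 acetylacetonato (acac, -1). Ligand charge sum = -5.
With Zn in oxidation state +2, the complex ion is [Zn...]^3−.
Charge balance with sodium (+1) requires 1 complex ion per 3 sodium.

Na3[Zn(acac)Br2ClF]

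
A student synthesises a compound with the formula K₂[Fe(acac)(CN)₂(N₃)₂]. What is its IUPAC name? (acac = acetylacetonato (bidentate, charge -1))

The 2 potassium counter-ions carry a total charge of +2, so each complex ion is 2−.
Ligand charges: 1×acetylacetonato (-1 each), 2×azido (-1 each), 2×cyano (-1 each); total -5. So Fe + (-5) = 2−, giving Fe = +3.
The complex ion is anionic, so iron takes the -ate form ferrate(III).

potassium (acetylacetonato)diazidodicyanoferrate(III)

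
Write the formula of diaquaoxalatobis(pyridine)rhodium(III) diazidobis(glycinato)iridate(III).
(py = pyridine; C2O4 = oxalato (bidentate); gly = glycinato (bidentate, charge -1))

Cation [Rh…]: ligand charges -2, Rh(III) ⇒ ion charge 1+.
Anion [Ir…]: ligand charges -4, Ir(III) ⇒ ion charge 1−.
One 1+ cation balances one 1− anion.

[Rh(C2O4)(H2O)2(py)2][Ir(gly)2(N3)2]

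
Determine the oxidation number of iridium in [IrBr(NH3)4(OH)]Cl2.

+4

2 chloride outside the brackets (-1 each) → the complex ion is 2+.
Ligand charges: 1×Br = -1; 1×OH = -1; 4×NH3 neutral; sum -2.
Ir + (-2) = 2+ ⇒ Ir is +4.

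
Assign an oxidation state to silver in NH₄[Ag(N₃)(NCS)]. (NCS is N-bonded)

1 ammonium outside the brackets (+1 each) → the complex ion is 1−.
Ligand charges: 1×NCS = -1; 1×N3 = -1; sum -2.
Ag + (-2) = 1− ⇒ Ag is +1.

+1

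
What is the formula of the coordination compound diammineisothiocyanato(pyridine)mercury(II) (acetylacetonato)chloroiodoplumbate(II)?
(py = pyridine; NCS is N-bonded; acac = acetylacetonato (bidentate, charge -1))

[Hg(NCS)(NH3)2(py)][Pb(acac)ClI]

Cation [Hg…]: ligand charges -1, Hg(II) ⇒ ion charge 1+.
Anion [Pb…]: ligand charges -3, Pb(II) ⇒ ion charge 1−.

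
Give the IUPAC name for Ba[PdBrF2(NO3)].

The 1 barium counter-ion carries a total charge of +2, so each complex ion is 2−.
Ligand charges: 1×bromo (-1 each), 1×nitrato (-1 each), 2×fluoro (-1 each); total -4. So Pd + (-4) = 2−, giving Pd = +2.
The complex ion is anionic, so palladium takes the -ate form palladate(II).

barium bromodifluoronitratopalladate(II)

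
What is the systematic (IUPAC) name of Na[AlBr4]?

sodium tetrabromoaluminate(III)

The 1 sodium counter-ion carries a total charge of +1, so each complex ion is 1−.
Ligand charges: 4×bromo (-1 each); total -4. So Al + (-4) = 1−, giving Al = +3.
The complex ion is anionic, so aluminium takes the -ate form aluminate(III).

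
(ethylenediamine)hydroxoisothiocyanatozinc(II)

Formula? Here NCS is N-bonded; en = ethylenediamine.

Ligands: 1 hydroxo (OH, -1), 1 isothiocyanato (NCS, -1), 1 ethylenediamine (en, neutral). Ligand charge sum = -2.
With Zn in oxidation state +2, the complex ion is [Zn...].

[Zn(en)(NCS)(OH)]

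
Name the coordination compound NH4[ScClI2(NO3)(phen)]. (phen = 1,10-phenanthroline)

ammonium chlorodiiodonitrato(1,10-phenanthroline)scandate(III)

The 1 ammonium counter-ion carries a total charge of +1, so each complex ion is 1−.
Ligand charges: 2×iodo (-1 each), 1×1,10-phenanthroline (neutral), 1×nitrato (-1 each), 1×chloro (-1 each); total -4. So Sc + (-4) = 1−, giving Sc = +3.
Ligands are named alphabetically: chloro before iodo before nitrato before phenanthroline.
The complex ion is anionic, so scandium takes the -ate form scandate(III).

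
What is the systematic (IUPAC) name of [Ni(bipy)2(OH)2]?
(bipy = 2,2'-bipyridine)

There is no counter-ion, so the complex is neutral overall.
Ligand charges: 2×2,2'-bipyridine (neutral), 2×hydroxo (-1 each); total -2. So Ni + (-2) = 0, giving Ni = +2.
Ligands are named alphabetically: bipyridine before hydroxo.

bis(2,2'-bipyridine)dihydroxonickel(II)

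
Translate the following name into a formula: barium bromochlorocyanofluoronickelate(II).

Ligands: 1 fluoro (F, -1), 1 chloro (Cl, -1), 1 cyano (CN, -1), 1 bromo (Br, -1). Ligand charge sum = -4.
With Ni in oxidation state +2, the complex ion is [Ni...]^2−.
Charge balance with barium (+2) requires 1 complex ion per 1 barium.

Ba[NiBrCl(CN)F]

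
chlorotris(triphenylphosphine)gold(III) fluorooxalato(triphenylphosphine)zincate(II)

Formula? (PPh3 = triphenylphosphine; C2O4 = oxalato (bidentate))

[AuCl(PPh3)3][Zn(C2O4)F(PPh3)]2

Cation [Au…]: ligand charges -1, Au(III) ⇒ ion charge 2+.
Anion [Zn…]: ligand charges -3, Zn(II) ⇒ ion charge 1−.
One 2+ cation requires 2 of the 1− anion.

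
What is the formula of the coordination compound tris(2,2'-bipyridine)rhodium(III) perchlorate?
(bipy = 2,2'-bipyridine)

[Rh(bipy)3](ClO4)3

Ligands: 3 2,2'-bipyridine (bipy, neutral). Ligand charge sum = 0.
Charge balance with perchlorate (-1) requires 1 complex ion per 3 perchlorate.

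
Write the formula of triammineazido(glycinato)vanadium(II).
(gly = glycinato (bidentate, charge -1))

Ligands: 1 glycinato (gly, -1), 1 azido (N3, -1), 3 ammine (NH3, neutral). Ligand charge sum = -2.
With V in oxidation state +2, the complex ion is [V...].

[V(gly)(N3)(NH3)3]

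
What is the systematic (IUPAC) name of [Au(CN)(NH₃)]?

There is no counter-ion, so the complex is neutral overall.
Ligand charges: 1×ammine (neutral), 1×cyano (-1 each); total -1. So Au + (-1) = 0, giving Au = +1.
Ligands are named alphabetically: ammine before cyano.

amminecyanogold(I)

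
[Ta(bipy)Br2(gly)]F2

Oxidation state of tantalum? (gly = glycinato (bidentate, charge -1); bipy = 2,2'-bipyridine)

+5

2 fluoride outside the brackets (-1 each) → the complex ion is 2+.
Ligand charges: 1×gly = -1; 1×bipy neutral; 2×Br = -2; sum -3.
Ta + (-3) = 2+ ⇒ Ta is +5.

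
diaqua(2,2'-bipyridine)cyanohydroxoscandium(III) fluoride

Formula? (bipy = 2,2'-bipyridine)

Ligands: 1 2,2'-bipyridine (bipy, neutral), 1 cyano (CN, -1), 2 aqua (H2O, neutral), 1 hydroxo (OH, -1). Ligand charge sum = -2.
Charge balance with fluoride (-1) requires 1 complex ion per 1 fluoride.

[Sc(bipy)(CN)(H2O)2(OH)]F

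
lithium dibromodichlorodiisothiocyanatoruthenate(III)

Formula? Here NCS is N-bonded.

Li3[RuBr2Cl2(NCS)2]

Ligands: 2 chloro (Cl, -1), 2 bromo (Br, -1), 2 isothiocyanato (NCS, -1). Ligand charge sum = -6.
With Ru in oxidation state +3, the complex ion is [Ru...]^3−.
Charge balance with lithium (+1) requires 1 complex ion per 3 lithium.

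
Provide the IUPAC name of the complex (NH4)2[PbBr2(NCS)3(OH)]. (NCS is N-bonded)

ammonium dibromohydroxotriisothiocyanatoplumbate(IV)

The 2 ammonium counter-ions carry a total charge of +2, so each complex ion is 2−.
Ligand charges: 2×bromo (-1 each), 1×hydroxo (-1 each), 3×isothiocyanato (-1 each); total -6. So Pb + (-6) = 2−, giving Pb = +4.
The complex ion is anionic, so lead takes the -ate form plumbate(IV).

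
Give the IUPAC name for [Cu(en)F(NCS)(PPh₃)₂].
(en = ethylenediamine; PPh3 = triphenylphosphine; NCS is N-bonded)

(ethylenediamine)fluoroisothiocyanatobis(triphenylphosphine)copper(II)

There is no counter-ion, so the complex is neutral overall.
Ligand charges: 1×ethylenediamine (neutral), 1×fluoro (-1 each), 2×triphenylphosphine (neutral), 1×isothiocyanato (-1 each); total -2. So Cu + (-2) = 0, giving Cu = +2.
Ligands are named alphabetically: ethylenediamine before fluoro before isothiocyanato before triphenylphosphine.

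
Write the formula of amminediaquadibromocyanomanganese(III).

Ligands: 1 cyano (CN, -1), 2 aqua (H2O, neutral), 2 bromo (Br, -1), 1 ammine (NH3, neutral). Ligand charge sum = -3.
With Mn in oxidation state +3, the complex ion is [Mn...].

[MnBr2(CN)(H2O)2(NH3)]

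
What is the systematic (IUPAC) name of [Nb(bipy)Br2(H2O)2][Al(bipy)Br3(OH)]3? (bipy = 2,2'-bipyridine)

Both ions are complex: the cation is named first with the plain metal name, the anion second with the -ate form; each ion's ligands are alphabetised independently.
Aluminium is always +3 in its complexes; the anion's ligand charges sum to -4, so the complex anion is 1−.
With 3 anions per cation, the cation must be 3×1 = 3+.
Cation: ligand charges sum to -2; for the ion to be 3+, Nb = +5.

diaqua(2,2'-bipyridine)dibromoniobium(V) (2,2'-bipyridine)tribromohydroxoaluminate(III)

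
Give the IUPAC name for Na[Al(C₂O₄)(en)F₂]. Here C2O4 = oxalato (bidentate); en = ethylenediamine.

The 1 sodium counter-ion carries a total charge of +1, so each complex ion is 1−.
Ligand charges: 1×oxalato (-2 each), 1×ethylenediamine (neutral), 2×fluoro (-1 each); total -4. So Al + (-4) = 1−, giving Al = +3.
The complex ion is anionic, so aluminium takes the -ate form aluminate(III).

sodium (ethylenediamine)difluorooxalatoaluminate(III)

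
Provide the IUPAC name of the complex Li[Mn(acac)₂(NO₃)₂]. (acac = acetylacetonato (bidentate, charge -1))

The 1 lithium counter-ion carries a total charge of +1, so each complex ion is 1−.
Ligand charges: 2×nitrato (-1 each), 2×acetylacetonato (-1 each); total -4. So Mn + (-4) = 1−, giving Mn = +3.
The complex ion is anionic, so manganese takes the -ate form manganate(III).

lithium bis(acetylacetonato)dinitratomanganate(III)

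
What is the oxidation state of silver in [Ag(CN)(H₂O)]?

No counter-ion: the bracketed complex is neutral.
Ligand charges: 1×CN = -1; 1×H2O neutral; sum -1.
Ag + (-1) = 0 ⇒ Ag is +1.

+1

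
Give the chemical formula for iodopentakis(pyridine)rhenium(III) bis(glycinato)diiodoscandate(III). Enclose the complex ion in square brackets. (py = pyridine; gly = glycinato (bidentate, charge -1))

[ReI(py)5][Sc(gly)2I2]2

Cation [Re…]: ligand charges -1, Re(III) ⇒ ion charge 2+.
Anion [Sc…]: ligand charges -4, Sc(III) ⇒ ion charge 1−.
One 2+ cation requires 2 of the 1− anion.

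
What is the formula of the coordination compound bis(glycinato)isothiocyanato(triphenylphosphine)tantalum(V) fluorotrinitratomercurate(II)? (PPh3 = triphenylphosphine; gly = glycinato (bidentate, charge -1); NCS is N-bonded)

[Ta(gly)2(NCS)(PPh3)][HgF(NO3)3]

Cation [Ta…]: ligand charges -3, Ta(V) ⇒ ion charge 2+.
Anion [Hg…]: ligand charges -4, Hg(II) ⇒ ion charge 2−.
One 2+ cation balances one 2− anion.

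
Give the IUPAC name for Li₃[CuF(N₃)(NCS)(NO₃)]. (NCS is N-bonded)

lithium azidofluoroisothiocyanatonitratocuprate(I)

The 3 lithium counter-ions carry a total charge of +3, so each complex ion is 3−.
Ligand charges: 1×azido (-1 each), 1×isothiocyanato (-1 each), 1×nitrato (-1 each), 1×fluoro (-1 each); total -4. So Cu + (-4) = 3−, giving Cu = +1.
Ligands are named alphabetically: azido before fluoro before isothiocyanato before nitrato.
The complex ion is anionic, so copper takes the -ate form cuprate(I).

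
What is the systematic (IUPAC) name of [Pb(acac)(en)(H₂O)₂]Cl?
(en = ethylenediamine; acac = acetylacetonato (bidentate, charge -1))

(acetylacetonato)diaqua(ethylenediamine)lead(II) chloride

The 1 chloride counter-ion carries a total charge of -1, so each complex ion is 1+.
Ligand charges: 2×aqua (neutral), 1×ethylenediamine (neutral), 1×acetylacetonato (-1 each); total -1. So Pb + (-1) = 1+, giving Pb = +2.
Ligands are named alphabetically: acetylacetonato before aqua before ethylenediamine.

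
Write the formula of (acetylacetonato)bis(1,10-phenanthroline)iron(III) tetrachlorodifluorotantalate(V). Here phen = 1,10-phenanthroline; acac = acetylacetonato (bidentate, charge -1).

[Fe(acac)(phen)2][TaCl4F2]2

Cation [Fe…]: ligand charges -1, Fe(III) ⇒ ion charge 2+.
Anion [Ta…]: ligand charges -6, Ta(V) ⇒ ion charge 1−.
One 2+ cation requires 2 of the 1− anion.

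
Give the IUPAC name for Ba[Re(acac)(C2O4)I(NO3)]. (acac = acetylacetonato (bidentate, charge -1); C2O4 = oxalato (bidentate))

The 1 barium counter-ion carries a total charge of +2, so each complex ion is 2−.
Ligand charges: 1×nitrato (-1 each), 1×acetylacetonato (-1 each), 1×iodo (-1 each), 1×oxalato (-2 each); total -5. So Re + (-5) = 2−, giving Re = +3.
The complex ion is anionic, so rhenium takes the -ate form rhenate(III).

barium (acetylacetonato)iodonitratooxalatorhenate(III)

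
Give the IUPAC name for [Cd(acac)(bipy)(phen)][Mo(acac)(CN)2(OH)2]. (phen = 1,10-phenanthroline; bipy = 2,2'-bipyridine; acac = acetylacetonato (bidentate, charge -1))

(acetylacetonato)(2,2'-bipyridine)(1,10-phenanthroline)cadmium(II) (acetylacetonato)dicyanodihydroxomolybdate(IV)

Both ions are complex: the cation is named first with the plain metal name, the anion second with the -ate form; each ion's ligands are alphabetised independently.
Cadmium is always +2 in its complexes; the cation's ligand charges sum to -1, so the complex cation is 1+.
A 1:1 salt means the anion carries the equal and opposite charge, 1−.
Anion: ligand charges sum to -5; for the ion to be 1−, Mo = +4.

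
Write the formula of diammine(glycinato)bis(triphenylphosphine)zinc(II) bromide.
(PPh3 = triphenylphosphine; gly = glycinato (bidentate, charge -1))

[Zn(gly)(NH3)2(PPh3)2]Br

Ligands: 2 triphenylphosphine (PPh3, neutral), 2 ammine (NH3, neutral), 1 glycinato (gly, -1). Ligand charge sum = -1.
With Zn in oxidation state +2, the complex ion is [Zn...]^1+.
Charge balance with bromide (-1) requires 1 complex ion per 1 bromide.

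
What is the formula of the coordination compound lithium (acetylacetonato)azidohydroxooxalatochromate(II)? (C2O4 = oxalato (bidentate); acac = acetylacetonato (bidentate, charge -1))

Li3[Cr(acac)(C2O4)(N3)(OH)]

Ligands: 1 azido (N3, -1), 1 hydroxo (OH, -1), 1 oxalato (C2O4, -2), 1 acetylacetonato (acac, -1). Ligand charge sum = -5.
Charge balance with lithium (+1) requires 1 complex ion per 3 lithium.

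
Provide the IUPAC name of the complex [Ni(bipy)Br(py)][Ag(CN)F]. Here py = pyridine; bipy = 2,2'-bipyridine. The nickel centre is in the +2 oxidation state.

Ni is given as +2; the cation's ligand charges sum to -1, so the complex cation is 1+.
A 1:1 salt means the anion carries the equal and opposite charge, 1−.
Anion: ligand charges sum to -2; for the ion to be 1−, Ag = +1.

(2,2'-bipyridine)bromo(pyridine)nickel(II) cyanofluoroargentate(I)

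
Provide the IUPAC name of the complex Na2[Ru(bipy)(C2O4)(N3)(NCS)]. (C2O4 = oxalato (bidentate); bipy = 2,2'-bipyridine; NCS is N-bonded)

sodium azido(2,2'-bipyridine)isothiocyanatooxalatoruthenate(II)

The 2 sodium counter-ions carry a total charge of +2, so each complex ion is 2−.
Ligand charges: 1×oxalato (-2 each), 1×azido (-1 each), 1×2,2'-bipyridine (neutral), 1×isothiocyanato (-1 each); total -4. So Ru + (-4) = 2−, giving Ru = +2.
The complex ion is anionic, so ruthenium takes the -ate form ruthenate(II).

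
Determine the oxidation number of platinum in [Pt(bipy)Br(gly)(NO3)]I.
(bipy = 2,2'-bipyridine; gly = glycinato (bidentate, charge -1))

1 iodide outside the brackets (-1 each) → the complex ion is 1+.
Ligand charges: 1×NO3 = -1; 1×Br = -1; 1×bipy neutral; 1×gly = -1; sum -3.
Pt + (-3) = 1+ ⇒ Pt is +4.

+4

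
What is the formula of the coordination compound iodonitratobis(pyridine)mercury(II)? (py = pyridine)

Ligands: 2 pyridine (py, neutral), 1 nitrato (NO3, -1), 1 iodo (I, -1). Ligand charge sum = -2.
With Hg in oxidation state +2, the complex ion is [Hg...].

[HgI(NO3)(py)2]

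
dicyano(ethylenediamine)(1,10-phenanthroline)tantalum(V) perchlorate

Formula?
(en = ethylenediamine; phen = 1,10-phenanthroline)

[Ta(CN)2(en)(phen)](ClO4)3

Ligands: 2 cyano (CN, -1), 1 ethylenediamine (en, neutral), 1 1,10-phenanthroline (phen, neutral). Ligand charge sum = -2.
With Ta in oxidation state +5, the complex ion is [Ta...]^3+.
Charge balance with perchlorate (-1) requires 1 complex ion per 3 perchlorate.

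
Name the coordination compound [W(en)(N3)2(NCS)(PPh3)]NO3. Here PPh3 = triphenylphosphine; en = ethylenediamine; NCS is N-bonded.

The 1 nitrate counter-ion carries a total charge of -1, so each complex ion is 1+.
Ligand charges: 1×triphenylphosphine (neutral), 1×ethylenediamine (neutral), 2×azido (-1 each), 1×isothiocyanato (-1 each); total -3. So W + (-3) = 1+, giving W = +4.
Ligands are named alphabetically: azido before ethylenediamine before isothiocyanato before triphenylphosphine.

diazido(ethylenediamine)isothiocyanato(triphenylphosphine)tungsten(IV) nitrate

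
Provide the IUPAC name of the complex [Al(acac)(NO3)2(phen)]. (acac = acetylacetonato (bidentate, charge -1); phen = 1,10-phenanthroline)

(acetylacetonato)dinitrato(1,10-phenanthroline)aluminium(III)

There is no counter-ion, so the complex is neutral overall.
Ligand charges: 1×acetylacetonato (-1 each), 2×nitrato (-1 each), 1×1,10-phenanthroline (neutral); total -3. So Al + (-3) = 0, giving Al = +3.
Ligands are named alphabetically: acetylacetonato before nitrato before phenanthroline.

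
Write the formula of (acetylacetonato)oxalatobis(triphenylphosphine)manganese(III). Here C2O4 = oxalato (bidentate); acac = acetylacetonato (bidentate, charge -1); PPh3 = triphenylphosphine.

Ligands: 1 oxalato (C2O4, -2), 1 acetylacetonato (acac, -1), 2 triphenylphosphine (PPh3, neutral). Ligand charge sum = -3.
With Mn in oxidation state +3, the complex ion is [Mn...].

[Mn(acac)(C2O4)(PPh3)2]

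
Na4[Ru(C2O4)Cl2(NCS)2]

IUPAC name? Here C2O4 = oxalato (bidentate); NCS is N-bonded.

The 4 sodium counter-ions carry a total charge of +4, so each complex ion is 4−.
Ligand charges: 1×oxalato (-2 each), 2×isothiocyanato (-1 each), 2×chloro (-1 each); total -6. So Ru + (-6) = 4−, giving Ru = +2.
The complex ion is anionic, so ruthenium takes the -ate form ruthenate(II).

sodium dichlorodiisothiocyanatooxalatoruthenate(II)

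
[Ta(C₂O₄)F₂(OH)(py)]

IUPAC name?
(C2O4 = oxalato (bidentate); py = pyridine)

difluorohydroxooxalato(pyridine)tantalum(V)

There is no counter-ion, so the complex is neutral overall.
Ligand charges: 1×oxalato (-2 each), 2×fluoro (-1 each), 1×pyridine (neutral), 1×hydroxo (-1 each); total -5. So Ta + (-5) = 0, giving Ta = +5.
Ligands are named alphabetically: fluoro before hydroxo before oxalato before pyridine.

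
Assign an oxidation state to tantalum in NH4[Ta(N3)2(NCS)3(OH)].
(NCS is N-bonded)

1 ammonium outside the brackets (+1 each) → the complex ion is 1−.
Ligand charges: 1×OH = -1; 2×N3 = -2; 3×NCS = -3; sum -6.
Ta + (-6) = 1− ⇒ Ta is +5.

+5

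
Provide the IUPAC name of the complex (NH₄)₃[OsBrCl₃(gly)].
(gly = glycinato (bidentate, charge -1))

The 3 ammonium counter-ions carry a total charge of +3, so each complex ion is 3−.
Ligand charges: 3×chloro (-1 each), 1×bromo (-1 each), 1×glycinato (-1 each); total -5. So Os + (-5) = 3−, giving Os = +2.
The complex ion is anionic, so osmium takes the -ate form osmate(II).

ammonium bromotrichloro(glycinato)osmate(II)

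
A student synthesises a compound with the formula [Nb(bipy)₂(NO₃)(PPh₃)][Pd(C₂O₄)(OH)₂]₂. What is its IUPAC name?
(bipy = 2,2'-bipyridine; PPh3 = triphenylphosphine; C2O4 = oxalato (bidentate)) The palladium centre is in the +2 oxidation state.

Both ions are complex: the cation is named first with the plain metal name, the anion second with the -ate form; each ion's ligands are alphabetised independently.
Pd is given as +2; the anion's ligand charges sum to -4, so the complex anion is 2−.
With 2 anions per cation, the cation must be 2×2 = 4+.
Cation: ligand charges sum to -1; for the ion to be 4+, Nb = +5.

bis(2,2'-bipyridine)nitrato(triphenylphosphine)niobium(V) dihydroxooxalatopalladate(II)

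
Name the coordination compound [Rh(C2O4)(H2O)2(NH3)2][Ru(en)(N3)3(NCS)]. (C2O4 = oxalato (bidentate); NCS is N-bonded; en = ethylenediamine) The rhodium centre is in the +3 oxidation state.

diamminediaquaoxalatorhodium(III) triazido(ethylenediamine)isothiocyanatoruthenate(III)

Rh is given as +3; the cation's ligand charges sum to -2, so the complex cation is 1+.
A 1:1 salt means the anion carries the equal and opposite charge, 1−.
Anion: ligand charges sum to -4; for the ion to be 1−, Ru = +3.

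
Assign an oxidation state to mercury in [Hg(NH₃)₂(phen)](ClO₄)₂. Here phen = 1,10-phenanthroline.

2 perchlorate outside the brackets (-1 each) → the complex ion is 2+.
Ligand charges: 1×phen neutral; 2×NH3 neutral; sum 0.
Hg + (0) = 2+ ⇒ Hg is +2.

+2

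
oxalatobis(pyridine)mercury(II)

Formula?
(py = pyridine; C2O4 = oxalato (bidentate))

[Hg(C2O4)(py)2]

Ligands: 2 pyridine (py, neutral), 1 oxalato (C2O4, -2). Ligand charge sum = -2.
With Hg in oxidation state +2, the complex ion is [Hg...].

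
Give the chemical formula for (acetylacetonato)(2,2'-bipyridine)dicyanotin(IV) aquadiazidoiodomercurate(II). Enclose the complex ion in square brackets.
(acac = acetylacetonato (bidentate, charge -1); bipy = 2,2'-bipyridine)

Cation [Sn…]: ligand charges -3, Sn(IV) ⇒ ion charge 1+.
Anion [Hg…]: ligand charges -3, Hg(II) ⇒ ion charge 1−.
One 1+ cation balances one 1− anion.

[Sn(acac)(bipy)(CN)2][Hg(H2O)I(N3)2]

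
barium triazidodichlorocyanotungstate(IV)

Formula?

Ba[WCl2(CN)(N3)3]

Ligands: 1 cyano (CN, -1), 2 chloro (Cl, -1), 3 azido (N3, -1). Ligand charge sum = -6.
Charge balance with barium (+2) requires 1 complex ion per 1 barium.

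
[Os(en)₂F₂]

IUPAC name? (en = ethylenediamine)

There is no counter-ion, so the complex is neutral overall.
Ligand charges: 2×ethylenediamine (neutral), 2×fluoro (-1 each); total -2. So Os + (-2) = 0, giving Os = +2.
Ligands are named alphabetically: ethylenediamine before fluoro.

bis(ethylenediamine)difluoroosmium(II)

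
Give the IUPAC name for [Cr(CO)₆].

hexacarbonylchromium(0)

There is no counter-ion, so the complex is neutral overall.
Ligand charges: 6×carbonyl (neutral); total 0. So Cr + (0) = 0, giving Cr = 0.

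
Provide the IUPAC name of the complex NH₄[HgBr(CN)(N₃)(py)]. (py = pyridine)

ammonium azidobromocyano(pyridine)mercurate(II)

The 1 ammonium counter-ion carries a total charge of +1, so each complex ion is 1−.
Ligand charges: 1×pyridine (neutral), 1×cyano (-1 each), 1×azido (-1 each), 1×bromo (-1 each); total -3. So Hg + (-3) = 1−, giving Hg = +2.
Ligands are named alphabetically: azido before bromo before cyano before pyridine.
The complex ion is anionic, so mercury takes the -ate form mercurate(II).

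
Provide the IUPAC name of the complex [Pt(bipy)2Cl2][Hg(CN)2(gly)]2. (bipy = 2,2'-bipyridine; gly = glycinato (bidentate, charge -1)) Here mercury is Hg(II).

Hg is given as +2; the anion's ligand charges sum to -3, so the complex anion is 1−.
With 2 anions per cation, the cation must be 2×1 = 2+.
Cation: ligand charges sum to -2; for the ion to be 2+, Pt = +4.

bis(2,2'-bipyridine)dichloroplatinum(IV) dicyano(glycinato)mercurate(II)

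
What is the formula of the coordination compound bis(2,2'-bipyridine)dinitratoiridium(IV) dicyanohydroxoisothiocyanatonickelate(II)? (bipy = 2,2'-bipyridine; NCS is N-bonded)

Cation [Ir…]: ligand charges -2, Ir(IV) ⇒ ion charge 2+.
Anion [Ni…]: ligand charges -4, Ni(II) ⇒ ion charge 2−.

[Ir(bipy)2(NO3)2][Ni(CN)2(NCS)(OH)]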